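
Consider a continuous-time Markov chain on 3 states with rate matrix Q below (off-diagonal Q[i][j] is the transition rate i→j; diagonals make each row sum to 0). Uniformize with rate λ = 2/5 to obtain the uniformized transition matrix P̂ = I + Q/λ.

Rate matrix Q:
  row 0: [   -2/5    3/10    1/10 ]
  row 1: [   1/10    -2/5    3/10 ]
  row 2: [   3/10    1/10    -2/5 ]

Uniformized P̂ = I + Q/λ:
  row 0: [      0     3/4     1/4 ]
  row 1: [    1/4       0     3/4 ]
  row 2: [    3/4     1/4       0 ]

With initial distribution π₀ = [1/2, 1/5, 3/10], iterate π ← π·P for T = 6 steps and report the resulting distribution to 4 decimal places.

π = [0.3319, 0.3468, 0.3213]

t=0: π = [0.5000, 0.2000, 0.3000]
t=1: π = [0.2750, 0.4500, 0.2750]
t=2: π = [0.3188, 0.2750, 0.4063]
t=3: π = [0.3734, 0.3406, 0.2859]
t=4: π = [0.2996, 0.3516, 0.3488]
t=5: π = [0.3495, 0.3119, 0.3386]
t=6: π = [0.3319, 0.3468, 0.3213]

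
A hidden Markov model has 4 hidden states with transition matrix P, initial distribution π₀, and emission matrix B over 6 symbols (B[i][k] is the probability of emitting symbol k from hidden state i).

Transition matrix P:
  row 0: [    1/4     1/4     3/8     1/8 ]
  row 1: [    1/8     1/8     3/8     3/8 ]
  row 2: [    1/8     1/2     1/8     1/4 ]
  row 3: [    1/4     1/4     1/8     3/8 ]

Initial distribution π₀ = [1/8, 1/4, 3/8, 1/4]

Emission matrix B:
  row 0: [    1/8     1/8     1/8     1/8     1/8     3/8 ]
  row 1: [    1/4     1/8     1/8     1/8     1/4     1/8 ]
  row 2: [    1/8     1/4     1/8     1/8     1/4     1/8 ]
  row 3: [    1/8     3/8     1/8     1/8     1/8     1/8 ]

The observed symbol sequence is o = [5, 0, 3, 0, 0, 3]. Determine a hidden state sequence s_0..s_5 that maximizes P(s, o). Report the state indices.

t=0: δ = [4.688e-02, 3.125e-02, 4.688e-02, 3.125e-02]  (obs o_0=5)
t=1: δ = [1.465e-03, 5.859e-03, 2.197e-03, 1.465e-03]  ψ = [0, 2, 0, 1]  (obs o_1=0)
t=2: δ = [9.155e-05, 1.373e-04, 2.747e-04, 2.747e-04]  ψ = [1, 2, 1, 1]  (obs o_2=3)
t=3: δ = [8.583e-06, 3.433e-05, 6.437e-06, 1.287e-05]  ψ = [3, 2, 1, 3]  (obs o_3=0)
t=4: δ = [5.364e-07, 1.073e-06, 1.609e-06, 1.609e-06]  ψ = [1, 1, 1, 1]  (obs o_4=0)
t=5: δ = [5.029e-08, 1.006e-07, 5.029e-08, 7.544e-08]  ψ = [3, 2, 1, 3]  (obs o_5=3)
backtrack: best end state = 1; path = [2, 1, 2, 1, 2, 1]

path = [2, 1, 2, 1, 2, 1]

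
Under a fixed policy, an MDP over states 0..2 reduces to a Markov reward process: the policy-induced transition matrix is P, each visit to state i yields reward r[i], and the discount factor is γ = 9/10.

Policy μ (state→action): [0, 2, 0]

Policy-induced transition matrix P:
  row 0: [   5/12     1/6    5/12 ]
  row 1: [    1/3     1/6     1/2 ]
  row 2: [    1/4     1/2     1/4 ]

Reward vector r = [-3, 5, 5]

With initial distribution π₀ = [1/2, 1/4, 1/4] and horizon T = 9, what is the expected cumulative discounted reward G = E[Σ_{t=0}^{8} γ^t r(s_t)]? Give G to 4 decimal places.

G = 12.9406

t=0: π = [0.5000, 0.2500, 0.2500], E[r] = 1.0000, γ^t·E[r] = 1.000000, running G = 1.000000
t=1: π = [0.3542, 0.2500, 0.3958], E[r] = 2.1667, γ^t·E[r] = 1.950000, running G = 2.950000
t=2: π = [0.3299, 0.2986, 0.3715], E[r] = 2.3611, γ^t·E[r] = 1.912500, running G = 4.862500
t=3: π = [0.3299, 0.2905, 0.3796], E[r] = 2.3611, γ^t·E[r] = 1.721250, running G = 6.583750
t=4: π = [0.3292, 0.2932, 0.3776], E[r] = 2.3665, γ^t·E[r] = 1.552669, running G = 8.136419
t=5: π = [0.3293, 0.2925, 0.3782], E[r] = 2.3656, γ^t·E[r] = 1.396870, running G = 9.533289
t=6: π = [0.3293, 0.2927, 0.3780], E[r] = 2.3659, γ^t·E[r] = 1.257343, running G = 10.790632
t=7: π = [0.3293, 0.2927, 0.3781], E[r] = 2.3658, γ^t·E[r] = 1.131573, running G = 11.922204
t=8: π = [0.3293, 0.2927, 0.3780], E[r] = 2.3659, γ^t·E[r] = 1.018424, running G = 12.940629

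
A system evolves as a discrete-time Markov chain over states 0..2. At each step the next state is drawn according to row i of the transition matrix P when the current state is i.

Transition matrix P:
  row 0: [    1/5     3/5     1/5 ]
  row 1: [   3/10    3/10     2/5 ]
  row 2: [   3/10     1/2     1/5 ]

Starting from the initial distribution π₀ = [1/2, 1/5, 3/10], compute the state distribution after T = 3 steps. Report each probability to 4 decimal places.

π = [0.2725, 0.4429, 0.2846]

t=0: π = [0.5000, 0.2000, 0.3000]
t=1: π = [0.2500, 0.5100, 0.2400]
t=2: π = [0.2750, 0.4230, 0.3020]
t=3: π = [0.2725, 0.4429, 0.2846]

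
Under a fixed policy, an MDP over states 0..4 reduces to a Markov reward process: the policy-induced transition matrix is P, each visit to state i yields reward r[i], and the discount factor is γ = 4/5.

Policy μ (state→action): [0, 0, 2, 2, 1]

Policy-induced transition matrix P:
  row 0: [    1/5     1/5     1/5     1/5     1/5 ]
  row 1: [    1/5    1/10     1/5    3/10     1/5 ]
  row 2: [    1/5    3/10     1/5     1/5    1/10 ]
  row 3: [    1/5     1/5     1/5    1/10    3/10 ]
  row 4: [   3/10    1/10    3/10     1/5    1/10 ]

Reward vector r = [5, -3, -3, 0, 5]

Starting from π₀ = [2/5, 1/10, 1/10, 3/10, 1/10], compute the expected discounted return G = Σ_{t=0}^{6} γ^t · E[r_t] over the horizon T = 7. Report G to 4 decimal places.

G = 4.2971

t=0: π = [0.4000, 0.1000, 0.1000, 0.3000, 0.1000], E[r] = 1.9000, γ^t·E[r] = 1.900000, running G = 1.900000
t=1: π = [0.2100, 0.1900, 0.2100, 0.1800, 0.2100], E[r] = 0.9000, γ^t·E[r] = 0.720000, running G = 2.620000
t=2: π = [0.2210, 0.1810, 0.2210, 0.2010, 0.1760], E[r] = 0.7790, γ^t·E[r] = 0.498560, running G = 3.118560
t=3: π = [0.2176, 0.1864, 0.2176, 0.1980, 0.1804], E[r] = 0.7780, γ^t·E[r] = 0.398336, running G = 3.516896
t=4: π = [0.2180, 0.1851, 0.2180, 0.1988, 0.1800], E[r] = 0.7808, γ^t·E[r] = 0.319832, running G = 3.836728
t=5: π = [0.2180, 0.1853, 0.2180, 0.1986, 0.1801], E[r] = 0.7805, γ^t·E[r] = 0.255758, running G = 4.092486
t=6: π = [0.2180, 0.1853, 0.2180, 0.1987, 0.1801], E[r] = 0.7805, γ^t·E[r] = 0.204604, running G = 4.297090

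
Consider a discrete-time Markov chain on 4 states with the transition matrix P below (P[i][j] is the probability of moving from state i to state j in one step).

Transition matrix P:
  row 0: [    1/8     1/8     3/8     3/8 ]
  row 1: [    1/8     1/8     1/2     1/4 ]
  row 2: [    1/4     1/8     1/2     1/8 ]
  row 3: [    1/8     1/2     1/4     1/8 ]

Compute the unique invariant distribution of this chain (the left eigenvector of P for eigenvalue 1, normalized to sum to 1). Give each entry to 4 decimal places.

π = [0.1786, 0.1979, 0.4291, 0.1944]

Balance equations π_j = Σ_i π_i·P[i][j]:
  π_0 = 1/8·π_0 + 1/8·π_1 + 1/4·π_2 + 1/8·π_3
  π_1 = 1/8·π_0 + 1/8·π_1 + 1/8·π_2 + 1/2·π_3
  π_2 = 3/8·π_0 + 1/2·π_1 + 1/2·π_2 + 1/4·π_3
  normalize: π_0 + π_1 + π_2 + π_3 = 1
Solving the linear system gives exactly π = [102/571, 113/571, 245/571, 111/571].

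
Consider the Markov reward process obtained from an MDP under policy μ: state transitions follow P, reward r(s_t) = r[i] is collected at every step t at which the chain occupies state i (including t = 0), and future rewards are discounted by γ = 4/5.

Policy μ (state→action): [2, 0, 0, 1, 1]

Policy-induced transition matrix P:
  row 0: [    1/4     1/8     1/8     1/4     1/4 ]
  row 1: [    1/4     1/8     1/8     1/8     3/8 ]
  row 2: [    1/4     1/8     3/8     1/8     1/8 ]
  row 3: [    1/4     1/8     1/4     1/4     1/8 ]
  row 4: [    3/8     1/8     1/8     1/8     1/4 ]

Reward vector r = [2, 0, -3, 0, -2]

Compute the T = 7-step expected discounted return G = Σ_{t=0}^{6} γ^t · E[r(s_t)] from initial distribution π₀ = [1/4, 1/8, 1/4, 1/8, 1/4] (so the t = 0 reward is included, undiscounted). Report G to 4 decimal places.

t=0: π = [0.2500, 0.1250, 0.2500, 0.1250, 0.2500], E[r] = -0.7500, γ^t·E[r] = -0.750000, running G = -0.750000
t=1: π = [0.2813, 0.1250, 0.2031, 0.1719, 0.2188], E[r] = -0.4844, γ^t·E[r] = -0.387500, running G = -1.137500
t=2: π = [0.2773, 0.1250, 0.1973, 0.1816, 0.2188], E[r] = -0.4746, γ^t·E[r] = -0.303750, running G = -1.441250
t=3: π = [0.2773, 0.1250, 0.1970, 0.1824, 0.2183], E[r] = -0.4729, γ^t·E[r] = -0.242125, running G = -1.683375
t=4: π = [0.2773, 0.1250, 0.1971, 0.1825, 0.2182], E[r] = -0.4730, γ^t·E[r] = -0.193738, running G = -1.877113
t=5: π = [0.2773, 0.1250, 0.1971, 0.1825, 0.2182], E[r] = -0.4730, γ^t·E[r] = -0.155004, running G = -2.032116
t=6: π = [0.2773, 0.1250, 0.1971, 0.1825, 0.2182], E[r] = -0.4730, γ^t·E[r] = -0.124007, running G = -2.156123

G = -2.1561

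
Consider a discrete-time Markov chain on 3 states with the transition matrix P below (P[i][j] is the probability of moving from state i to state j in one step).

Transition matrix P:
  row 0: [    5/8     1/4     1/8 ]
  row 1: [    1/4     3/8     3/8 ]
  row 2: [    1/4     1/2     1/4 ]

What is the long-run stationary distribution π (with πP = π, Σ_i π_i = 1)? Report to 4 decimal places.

Balance equations π_j = Σ_i π_i·P[i][j]:
  π_0 = 5/8·π_0 + 1/4·π_1 + 1/4·π_2
  π_1 = 1/4·π_0 + 3/8·π_1 + 1/2·π_2
  normalize: π_0 + π_1 + π_2 = 1
Solving the linear system gives exactly π = [2/5, 16/45, 11/45].

π = [0.4000, 0.3556, 0.2444]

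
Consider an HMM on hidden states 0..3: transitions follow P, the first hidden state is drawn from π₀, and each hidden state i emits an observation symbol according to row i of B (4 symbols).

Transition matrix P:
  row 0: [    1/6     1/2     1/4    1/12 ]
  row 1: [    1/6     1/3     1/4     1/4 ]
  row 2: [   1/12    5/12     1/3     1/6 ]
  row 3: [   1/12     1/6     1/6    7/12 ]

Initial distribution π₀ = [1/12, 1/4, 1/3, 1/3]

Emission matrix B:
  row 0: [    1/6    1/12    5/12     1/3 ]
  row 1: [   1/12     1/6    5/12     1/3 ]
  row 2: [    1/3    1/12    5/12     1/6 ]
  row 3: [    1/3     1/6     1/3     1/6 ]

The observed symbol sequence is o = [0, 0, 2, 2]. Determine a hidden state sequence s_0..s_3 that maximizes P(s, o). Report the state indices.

t=0: δ = [1.389e-02, 2.083e-02, 1.111e-01, 1.111e-01]  (obs o_0=0)
t=1: δ = [1.543e-03, 3.858e-03, 1.235e-02, 2.160e-02]  ψ = [2, 2, 2, 3]  (obs o_1=0)
t=2: δ = [7.502e-04, 2.143e-03, 1.715e-03, 4.201e-03]  ψ = [3, 2, 2, 3]  (obs o_2=2)
t=3: δ = [1.488e-04, 2.977e-04, 2.917e-04, 8.169e-04]  ψ = [1, 1, 3, 3]  (obs o_3=2)
backtrack: best end state = 3; path = [3, 3, 3, 3]

path = [3, 3, 3, 3]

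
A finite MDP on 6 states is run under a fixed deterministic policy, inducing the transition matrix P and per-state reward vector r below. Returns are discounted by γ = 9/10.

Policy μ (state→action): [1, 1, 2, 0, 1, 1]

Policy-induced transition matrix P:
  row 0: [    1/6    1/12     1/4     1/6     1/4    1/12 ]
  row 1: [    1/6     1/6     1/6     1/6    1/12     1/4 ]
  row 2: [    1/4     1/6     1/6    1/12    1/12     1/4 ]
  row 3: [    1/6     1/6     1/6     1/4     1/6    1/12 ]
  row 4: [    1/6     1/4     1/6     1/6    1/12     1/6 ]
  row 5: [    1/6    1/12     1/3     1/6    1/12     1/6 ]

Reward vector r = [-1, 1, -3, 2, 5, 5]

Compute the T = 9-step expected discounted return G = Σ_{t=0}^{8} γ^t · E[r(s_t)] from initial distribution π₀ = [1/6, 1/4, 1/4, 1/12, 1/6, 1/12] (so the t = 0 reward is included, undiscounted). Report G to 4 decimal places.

G = 6.6378

t=0: π = [0.1667, 0.2500, 0.2500, 0.0833, 0.1667, 0.0833], E[r] = 0.7500, γ^t·E[r] = 0.750000, running G = 0.750000
t=1: π = [0.1875, 0.1597, 0.1944, 0.1528, 0.1181, 0.1875], E[r] = 1.2222, γ^t·E[r] = 1.100000, running G = 1.850000
t=2: π = [0.1829, 0.1453, 0.2135, 0.1632, 0.1273, 0.1678], E[r] = 1.1238, γ^t·E[r] = 0.910313, running G = 2.760313
t=3: π = [0.1845, 0.1481, 0.2099, 0.1625, 0.1274, 0.1677], E[r] = 1.1346, γ^t·E[r] = 0.827121, running G = 3.587434
t=4: π = [0.1842, 0.1479, 0.2100, 0.1627, 0.1276, 0.1676], E[r] = 1.1352, γ^t·E[r] = 0.744823, running G = 4.332257
t=5: π = [0.1842, 0.1480, 0.2099, 0.1627, 0.1276, 0.1676], E[r] = 1.1353, γ^t·E[r] = 0.670392, running G = 5.002649
t=6: π = [0.1842, 0.1480, 0.2099, 0.1627, 0.1276, 0.1676], E[r] = 1.1353, γ^t·E[r] = 0.603359, running G = 5.606008
t=7: π = [0.1842, 0.1480, 0.2099, 0.1627, 0.1276, 0.1676], E[r] = 1.1353, γ^t·E[r] = 0.543024, running G = 6.149032
t=8: π = [0.1842, 0.1480, 0.2099, 0.1627, 0.1276, 0.1676], E[r] = 1.1353, γ^t·E[r] = 0.488721, running G = 6.637753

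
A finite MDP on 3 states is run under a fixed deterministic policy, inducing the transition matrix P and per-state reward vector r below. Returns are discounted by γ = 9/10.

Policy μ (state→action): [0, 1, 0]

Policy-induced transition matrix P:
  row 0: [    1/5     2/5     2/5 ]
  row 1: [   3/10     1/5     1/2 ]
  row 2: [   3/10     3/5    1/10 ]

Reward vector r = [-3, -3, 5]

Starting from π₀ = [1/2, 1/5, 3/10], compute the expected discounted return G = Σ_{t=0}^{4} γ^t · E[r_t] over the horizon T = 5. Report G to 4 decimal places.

G = -1.5538

t=0: π = [0.5000, 0.2000, 0.3000], E[r] = -0.6000, γ^t·E[r] = -0.600000, running G = -0.600000
t=1: π = [0.2500, 0.4200, 0.3300], E[r] = -0.3600, γ^t·E[r] = -0.324000, running G = -0.924000
t=2: π = [0.2750, 0.3820, 0.3430], E[r] = -0.2560, γ^t·E[r] = -0.207360, running G = -1.131360
t=3: π = [0.2725, 0.3922, 0.3353], E[r] = -0.3176, γ^t·E[r] = -0.231530, running G = -1.362890
t=4: π = [0.2728, 0.3886, 0.3386], E[r] = -0.2910, γ^t·E[r] = -0.190899, running G = -1.553789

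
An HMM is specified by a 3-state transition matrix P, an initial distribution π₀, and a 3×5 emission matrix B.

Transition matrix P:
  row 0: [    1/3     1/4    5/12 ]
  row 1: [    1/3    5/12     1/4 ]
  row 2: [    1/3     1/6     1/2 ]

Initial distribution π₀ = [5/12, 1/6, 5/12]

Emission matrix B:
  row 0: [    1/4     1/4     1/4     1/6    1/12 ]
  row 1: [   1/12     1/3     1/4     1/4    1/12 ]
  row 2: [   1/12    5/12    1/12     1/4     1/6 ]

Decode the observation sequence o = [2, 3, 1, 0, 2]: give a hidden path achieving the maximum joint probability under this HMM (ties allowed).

t=0: δ = [1.042e-01, 4.167e-02, 3.472e-02]  (obs o_0=2)
t=1: δ = [5.787e-03, 6.510e-03, 1.085e-02]  ψ = [0, 0, 0]  (obs o_1=3)
t=2: δ = [9.042e-04, 9.042e-04, 2.261e-03]  ψ = [2, 1, 2]  (obs o_2=1)
t=3: δ = [1.884e-04, 3.140e-05, 9.419e-05]  ψ = [2, 1, 2]  (obs o_3=0)
t=4: δ = [1.570e-05, 1.177e-05, 6.541e-06]  ψ = [0, 0, 0]  (obs o_4=2)
backtrack: best end state = 0; path = [0, 2, 2, 0, 0]

path = [0, 2, 2, 0, 0]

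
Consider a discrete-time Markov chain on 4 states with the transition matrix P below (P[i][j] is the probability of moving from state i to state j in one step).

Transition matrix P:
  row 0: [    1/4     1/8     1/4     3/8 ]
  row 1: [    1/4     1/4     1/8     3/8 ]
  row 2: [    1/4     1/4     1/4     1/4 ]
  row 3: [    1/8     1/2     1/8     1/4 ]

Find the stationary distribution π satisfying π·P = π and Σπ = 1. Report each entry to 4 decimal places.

Balance equations π_j = Σ_i π_i·P[i][j]:
  π_0 = 1/4·π_0 + 1/4·π_1 + 1/4·π_2 + 1/8·π_3
  π_1 = 1/8·π_0 + 1/4·π_1 + 1/4·π_2 + 1/2·π_3
  π_2 = 1/4·π_0 + 1/8·π_1 + 1/4·π_2 + 1/8·π_3
  normalize: π_0 + π_1 + π_2 + π_3 = 1
Solving the linear system gives exactly π = [106/503, 152/503, 87/503, 158/503].

π = [0.2107, 0.3022, 0.1730, 0.3141]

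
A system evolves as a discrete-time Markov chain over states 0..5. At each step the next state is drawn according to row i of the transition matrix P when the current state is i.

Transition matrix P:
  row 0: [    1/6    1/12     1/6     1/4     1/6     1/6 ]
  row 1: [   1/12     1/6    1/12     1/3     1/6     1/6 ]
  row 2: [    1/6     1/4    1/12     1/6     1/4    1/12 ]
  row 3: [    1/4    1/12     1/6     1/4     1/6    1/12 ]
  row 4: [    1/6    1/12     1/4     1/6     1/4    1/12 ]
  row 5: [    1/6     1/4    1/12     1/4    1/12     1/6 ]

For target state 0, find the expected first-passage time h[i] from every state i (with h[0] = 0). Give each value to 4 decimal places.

First-step conditioning: h[0] = 0; for i ≠ 0, h[i] = 1 + Σ_k P[i][k]·h[k].
  h[1] = 1 + 1/6·h[1] + 1/12·h[2] + 1/3·h[3] + 1/6·h[4] + 1/6·h[5]
  h[2] = 1 + 1/4·h[1] + 1/12·h[2] + 1/6·h[3] + 1/4·h[4] + 1/12·h[5]
  h[3] = 1 + 1/12·h[1] + 1/6·h[2] + 1/4·h[3] + 1/6·h[4] + 1/12·h[5]
  h[4] = 1 + 1/12·h[1] + 1/4·h[2] + 1/6·h[3] + 1/4·h[4] + 1/12·h[5]
  h[5] = 1 + 1/4·h[1] + 1/12·h[2] + 1/4·h[3] + 1/12·h[4] + 1/6·h[5]
Solving the 5×5 linear system over states ≠ 0 gives exactly h = [0, 4344/701, 4092/701, 3678/701, 4050/701, 4062/701] (h[0] = 0 is the target).

h = [0.0000, 6.1969, 5.8374, 5.2468, 5.7775, 5.7946]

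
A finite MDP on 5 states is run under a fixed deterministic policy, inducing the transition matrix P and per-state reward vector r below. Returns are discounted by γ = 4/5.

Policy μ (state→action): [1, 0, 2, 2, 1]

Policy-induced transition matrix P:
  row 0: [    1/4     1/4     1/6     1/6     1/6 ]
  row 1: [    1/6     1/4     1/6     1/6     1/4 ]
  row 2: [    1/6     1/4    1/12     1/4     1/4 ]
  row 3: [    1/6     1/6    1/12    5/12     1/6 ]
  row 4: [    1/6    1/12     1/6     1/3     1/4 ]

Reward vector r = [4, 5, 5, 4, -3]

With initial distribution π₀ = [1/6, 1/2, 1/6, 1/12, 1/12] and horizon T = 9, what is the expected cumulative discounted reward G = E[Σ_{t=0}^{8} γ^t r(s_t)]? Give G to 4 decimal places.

t=0: π = [0.1667, 0.5000, 0.1667, 0.0833, 0.0833], E[r] = 4.0833, γ^t·E[r] = 4.083333, running G = 4.083333
t=1: π = [0.1806, 0.2292, 0.1458, 0.2153, 0.2292], E[r] = 2.7708, γ^t·E[r] = 2.216667, running G = 6.300000
t=2: π = [0.1817, 0.1939, 0.1366, 0.2708, 0.2170], E[r] = 2.8113, γ^t·E[r] = 1.799259, running G = 8.099259
t=3: π = [0.1818, 0.1913, 0.1327, 0.2819, 0.2123], E[r] = 2.8380, γ^t·E[r] = 1.453037, running G = 9.552296
t=4: π = [0.1818, 0.1911, 0.1321, 0.2836, 0.2114], E[r] = 2.8438, γ^t·E[r] = 1.164800, running G = 10.717096
t=5: π = [0.1818, 0.1911, 0.1320, 0.2838, 0.2112], E[r] = 2.8447, γ^t·E[r] = 0.932136, running G = 11.649232
t=6: π = [0.1818, 0.1911, 0.1320, 0.2838, 0.2112], E[r] = 2.8448, γ^t·E[r] = 0.745740, running G = 12.394972
t=7: π = [0.1818, 0.1911, 0.1320, 0.2838, 0.2112], E[r] = 2.8448, γ^t·E[r] = 0.596595, running G = 12.991567
t=8: π = [0.1818, 0.1911, 0.1320, 0.2838, 0.2112], E[r] = 2.8448, γ^t·E[r] = 0.477276, running G = 13.468843

G = 13.4688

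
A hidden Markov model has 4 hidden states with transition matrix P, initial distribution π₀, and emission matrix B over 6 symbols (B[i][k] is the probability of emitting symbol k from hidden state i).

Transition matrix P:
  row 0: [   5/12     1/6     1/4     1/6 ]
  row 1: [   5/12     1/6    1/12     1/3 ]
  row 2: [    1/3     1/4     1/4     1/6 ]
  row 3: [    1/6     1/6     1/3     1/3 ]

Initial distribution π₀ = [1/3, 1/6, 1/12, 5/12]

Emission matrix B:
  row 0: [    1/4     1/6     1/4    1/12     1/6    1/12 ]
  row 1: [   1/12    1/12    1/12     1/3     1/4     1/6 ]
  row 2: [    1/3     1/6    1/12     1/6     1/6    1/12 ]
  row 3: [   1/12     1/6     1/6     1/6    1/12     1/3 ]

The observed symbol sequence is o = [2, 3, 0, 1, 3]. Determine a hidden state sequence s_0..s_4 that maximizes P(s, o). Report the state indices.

path = [0, 1, 0, 0, 1]

t=0: δ = [8.333e-02, 1.389e-02, 6.944e-03, 6.944e-02]  (obs o_0=2)
t=1: δ = [2.894e-03, 4.630e-03, 3.858e-03, 3.858e-03]  ψ = [0, 0, 3, 3]  (obs o_1=3)
t=2: δ = [4.823e-04, 8.038e-05, 4.287e-04, 1.286e-04]  ψ = [1, 2, 3, 1]  (obs o_2=0)
t=3: δ = [3.349e-05, 8.931e-06, 2.009e-05, 1.340e-05]  ψ = [0, 2, 0, 0]  (obs o_3=1)
t=4: δ = [1.163e-06, 1.861e-06, 1.395e-06, 9.303e-07]  ψ = [0, 0, 0, 0]  (obs o_4=3)
backtrack: best end state = 1; path = [0, 1, 0, 0, 1]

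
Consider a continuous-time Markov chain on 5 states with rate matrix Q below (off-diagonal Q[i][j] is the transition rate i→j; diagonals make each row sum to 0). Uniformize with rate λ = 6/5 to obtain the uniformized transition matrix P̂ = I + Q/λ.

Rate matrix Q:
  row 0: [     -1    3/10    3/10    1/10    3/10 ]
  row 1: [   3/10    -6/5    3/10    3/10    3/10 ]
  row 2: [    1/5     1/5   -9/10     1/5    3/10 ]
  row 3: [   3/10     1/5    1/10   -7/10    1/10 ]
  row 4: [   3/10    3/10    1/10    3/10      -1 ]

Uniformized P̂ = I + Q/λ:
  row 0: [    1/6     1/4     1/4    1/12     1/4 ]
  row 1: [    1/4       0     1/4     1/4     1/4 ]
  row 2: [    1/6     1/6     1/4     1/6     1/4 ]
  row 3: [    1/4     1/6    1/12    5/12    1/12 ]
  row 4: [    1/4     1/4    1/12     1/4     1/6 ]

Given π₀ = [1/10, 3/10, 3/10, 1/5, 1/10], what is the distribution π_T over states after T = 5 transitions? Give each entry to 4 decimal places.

π = [0.2171, 0.1722, 0.1779, 0.2388, 0.1940]

t=0: π = [0.1000, 0.3000, 0.3000, 0.2000, 0.1000]
t=1: π = [0.2167, 0.1333, 0.2000, 0.2417, 0.2083]
t=2: π = [0.2153, 0.1799, 0.1750, 0.2375, 0.1924]
t=3: π = [0.2175, 0.1707, 0.1784, 0.2391, 0.1944]
t=4: π = [0.2170, 0.1725, 0.1777, 0.2387, 0.1939]
t=5: π = [0.2171, 0.1722, 0.1779, 0.2388, 0.1940]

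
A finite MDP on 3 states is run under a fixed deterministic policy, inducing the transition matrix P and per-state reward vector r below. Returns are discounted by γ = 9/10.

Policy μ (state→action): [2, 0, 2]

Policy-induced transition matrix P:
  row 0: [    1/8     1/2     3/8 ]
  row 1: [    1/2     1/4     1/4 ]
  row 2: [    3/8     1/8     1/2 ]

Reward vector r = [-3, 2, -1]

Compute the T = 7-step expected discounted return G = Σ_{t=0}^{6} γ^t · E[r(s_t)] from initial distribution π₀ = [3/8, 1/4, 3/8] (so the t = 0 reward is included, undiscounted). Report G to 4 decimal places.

G = -4.3491

t=0: π = [0.3750, 0.2500, 0.3750], E[r] = -1.0000, γ^t·E[r] = -1.000000, running G = -1.000000
t=1: π = [0.3125, 0.2969, 0.3906], E[r] = -0.7344, γ^t·E[r] = -0.660938, running G = -1.660938
t=2: π = [0.3340, 0.2793, 0.3867], E[r] = -0.8301, γ^t·E[r] = -0.672363, running G = -2.333301
t=3: π = [0.3264, 0.2852, 0.3884], E[r] = -0.7974, γ^t·E[r] = -0.581278, running G = -2.914579
t=4: π = [0.3290, 0.2831, 0.3879], E[r] = -0.8089, γ^t·E[r] = -0.530739, running G = -3.445317
t=5: π = [0.3281, 0.2838, 0.3881], E[r] = -0.8049, γ^t·E[r] = -0.475302, running G = -3.920619
t=6: π = [0.3284, 0.2835, 0.3880], E[r] = -0.8063, γ^t·E[r] = -0.428518, running G = -4.349137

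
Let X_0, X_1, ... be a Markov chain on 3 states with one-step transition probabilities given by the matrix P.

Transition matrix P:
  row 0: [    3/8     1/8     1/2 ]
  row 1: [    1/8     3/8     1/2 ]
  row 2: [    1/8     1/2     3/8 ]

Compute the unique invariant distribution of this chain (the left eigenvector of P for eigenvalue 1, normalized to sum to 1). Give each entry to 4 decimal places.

π = [0.1667, 0.3889, 0.4444]

Balance equations π_j = Σ_i π_i·P[i][j]:
  π_0 = 3/8·π_0 + 1/8·π_1 + 1/8·π_2
  π_1 = 1/8·π_0 + 3/8·π_1 + 1/2·π_2
  normalize: π_0 + π_1 + π_2 = 1
Solving the linear system gives exactly π = [1/6, 7/18, 4/9].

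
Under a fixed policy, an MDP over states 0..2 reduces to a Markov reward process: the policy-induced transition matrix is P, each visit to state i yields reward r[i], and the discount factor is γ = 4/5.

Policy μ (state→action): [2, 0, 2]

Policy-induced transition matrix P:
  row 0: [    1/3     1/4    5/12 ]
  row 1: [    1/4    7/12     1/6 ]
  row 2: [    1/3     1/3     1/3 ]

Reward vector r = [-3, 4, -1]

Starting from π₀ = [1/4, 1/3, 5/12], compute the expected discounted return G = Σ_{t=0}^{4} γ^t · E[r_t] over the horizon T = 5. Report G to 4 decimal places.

G = 1.1563

t=0: π = [0.2500, 0.3333, 0.4167], E[r] = 0.1667, γ^t·E[r] = 0.166667, running G = 0.166667
t=1: π = [0.3056, 0.3958, 0.2986], E[r] = 0.3681, γ^t·E[r] = 0.294444, running G = 0.461111
t=2: π = [0.3003, 0.4068, 0.2928], E[r] = 0.4334, γ^t·E[r] = 0.277407, running G = 0.738519
t=3: π = [0.2994, 0.4100, 0.2906], E[r] = 0.4512, γ^t·E[r] = 0.231012, running G = 0.969531
t=4: π = [0.2992, 0.4109, 0.2900], E[r] = 0.4561, γ^t·E[r] = 0.186813, running G = 1.156344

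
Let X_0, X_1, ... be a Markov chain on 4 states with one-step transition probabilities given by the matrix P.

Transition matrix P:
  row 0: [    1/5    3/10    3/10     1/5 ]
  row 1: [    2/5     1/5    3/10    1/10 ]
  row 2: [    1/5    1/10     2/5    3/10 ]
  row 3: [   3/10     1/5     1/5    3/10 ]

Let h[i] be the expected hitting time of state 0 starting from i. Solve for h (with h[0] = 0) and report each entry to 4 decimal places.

h = [0.0000, 3.1489, 3.9149, 3.4468]

First-step conditioning: h[0] = 0; for i ≠ 0, h[i] = 1 + Σ_k P[i][k]·h[k].
  h[1] = 1 + 1/5·h[1] + 3/10·h[2] + 1/10·h[3]
  h[2] = 1 + 1/10·h[1] + 2/5·h[2] + 3/10·h[3]
  h[3] = 1 + 1/5·h[1] + 1/5·h[2] + 3/10·h[3]
Solving the 3×3 linear system over states ≠ 0 gives exactly h = [0, 148/47, 184/47, 162/47] (h[0] = 0 is the target).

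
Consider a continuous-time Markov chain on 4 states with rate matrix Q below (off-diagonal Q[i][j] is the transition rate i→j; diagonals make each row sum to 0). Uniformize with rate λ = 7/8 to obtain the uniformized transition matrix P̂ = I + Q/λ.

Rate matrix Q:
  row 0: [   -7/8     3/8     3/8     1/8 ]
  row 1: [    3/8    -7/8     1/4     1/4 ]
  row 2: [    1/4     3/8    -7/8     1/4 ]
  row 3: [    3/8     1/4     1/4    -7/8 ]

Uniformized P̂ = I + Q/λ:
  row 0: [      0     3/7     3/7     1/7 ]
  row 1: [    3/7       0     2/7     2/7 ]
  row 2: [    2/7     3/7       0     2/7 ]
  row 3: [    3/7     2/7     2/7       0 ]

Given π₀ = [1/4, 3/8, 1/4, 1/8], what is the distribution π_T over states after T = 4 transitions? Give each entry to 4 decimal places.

t=0: π = [0.2500, 0.3750, 0.2500, 0.1250]
t=1: π = [0.2857, 0.2500, 0.2500, 0.2143]
t=2: π = [0.2704, 0.2908, 0.2551, 0.1837]
t=3: π = [0.2762, 0.2777, 0.2515, 0.1946]
t=4: π = [0.2743, 0.2818, 0.2533, 0.1906]

π = [0.2743, 0.2818, 0.2533, 0.1906]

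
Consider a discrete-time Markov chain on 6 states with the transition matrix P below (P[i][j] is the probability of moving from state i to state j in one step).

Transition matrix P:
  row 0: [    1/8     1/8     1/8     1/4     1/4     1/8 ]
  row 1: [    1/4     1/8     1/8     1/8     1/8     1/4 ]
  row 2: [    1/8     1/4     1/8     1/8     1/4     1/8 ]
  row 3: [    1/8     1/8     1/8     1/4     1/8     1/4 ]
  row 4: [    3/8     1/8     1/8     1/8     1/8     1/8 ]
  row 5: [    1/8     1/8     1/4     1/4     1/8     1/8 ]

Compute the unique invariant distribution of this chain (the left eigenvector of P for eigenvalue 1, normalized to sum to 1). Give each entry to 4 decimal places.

Balance equations π_j = Σ_i π_i·P[i][j]:
  π_0 = 1/8·π_0 + 1/4·π_1 + 1/8·π_2 + 1/8·π_3 + 3/8·π_4 + 1/8·π_5
  π_1 = 1/8·π_0 + 1/8·π_1 + 1/4·π_2 + 1/8·π_3 + 1/8·π_4 + 1/8·π_5
  π_2 = 1/8·π_0 + 1/8·π_1 + 1/8·π_2 + 1/8·π_3 + 1/8·π_4 + 1/4·π_5
  π_3 = 1/4·π_0 + 1/8·π_1 + 1/8·π_2 + 1/4·π_3 + 1/8·π_4 + 1/4·π_5
  π_4 = 1/4·π_0 + 1/8·π_1 + 1/4·π_2 + 1/8·π_3 + 1/8·π_4 + 1/8·π_5
  normalize: π_0 + π_1 + π_2 + π_3 + π_4 + π_5 = 1
Solving the linear system gives exactly π = [744/4033, 1733/12099, 1765/12099, 2336/12099, 2012/12099, 2021/12099].

π = [0.1845, 0.1432, 0.1459, 0.1931, 0.1663, 0.1670]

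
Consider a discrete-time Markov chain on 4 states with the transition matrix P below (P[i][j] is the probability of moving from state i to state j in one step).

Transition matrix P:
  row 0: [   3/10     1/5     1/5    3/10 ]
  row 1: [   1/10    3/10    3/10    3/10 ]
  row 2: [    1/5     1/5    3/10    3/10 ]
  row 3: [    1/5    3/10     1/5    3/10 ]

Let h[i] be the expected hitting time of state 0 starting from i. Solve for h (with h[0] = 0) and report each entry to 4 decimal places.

First-step conditioning: h[0] = 0; for i ≠ 0, h[i] = 1 + Σ_k P[i][k]·h[k].
  h[1] = 1 + 3/10·h[1] + 3/10·h[2] + 3/10·h[3]
  h[2] = 1 + 1/5·h[1] + 3/10·h[2] + 3/10·h[3]
  h[3] = 1 + 3/10·h[1] + 1/5·h[2] + 3/10·h[3]
Solving the 3×3 linear system over states ≠ 0 gives exactly h = [0, 1000/157, 900/157, 910/157] (h[0] = 0 is the target).

h = [0.0000, 6.3694, 5.7325, 5.7962]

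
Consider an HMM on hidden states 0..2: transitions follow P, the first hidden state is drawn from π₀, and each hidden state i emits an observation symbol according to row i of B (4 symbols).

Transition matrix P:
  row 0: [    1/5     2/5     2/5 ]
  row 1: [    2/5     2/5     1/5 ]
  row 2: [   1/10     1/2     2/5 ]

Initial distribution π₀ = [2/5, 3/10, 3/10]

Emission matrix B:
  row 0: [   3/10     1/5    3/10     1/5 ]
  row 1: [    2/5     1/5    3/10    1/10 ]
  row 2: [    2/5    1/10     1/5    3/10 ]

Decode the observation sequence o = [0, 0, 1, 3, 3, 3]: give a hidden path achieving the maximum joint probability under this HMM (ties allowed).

path = [2, 1, 0, 2, 2, 2]

t=0: δ = [1.200e-01, 1.200e-01, 1.200e-01]  (obs o_0=0)
t=1: δ = [1.440e-02, 2.400e-02, 1.920e-02]  ψ = [1, 2, 0]  (obs o_1=0)
t=2: δ = [1.920e-03, 1.920e-03, 7.680e-04]  ψ = [1, 1, 2]  (obs o_2=1)
t=3: δ = [1.536e-04, 7.680e-05, 2.304e-04]  ψ = [1, 0, 0]  (obs o_3=3)
t=4: δ = [6.144e-06, 1.152e-05, 2.765e-05]  ψ = [0, 2, 2]  (obs o_4=3)
t=5: δ = [9.216e-07, 1.382e-06, 3.318e-06]  ψ = [1, 2, 2]  (obs o_5=3)
backtrack: best end state = 2; path = [2, 1, 0, 2, 2, 2]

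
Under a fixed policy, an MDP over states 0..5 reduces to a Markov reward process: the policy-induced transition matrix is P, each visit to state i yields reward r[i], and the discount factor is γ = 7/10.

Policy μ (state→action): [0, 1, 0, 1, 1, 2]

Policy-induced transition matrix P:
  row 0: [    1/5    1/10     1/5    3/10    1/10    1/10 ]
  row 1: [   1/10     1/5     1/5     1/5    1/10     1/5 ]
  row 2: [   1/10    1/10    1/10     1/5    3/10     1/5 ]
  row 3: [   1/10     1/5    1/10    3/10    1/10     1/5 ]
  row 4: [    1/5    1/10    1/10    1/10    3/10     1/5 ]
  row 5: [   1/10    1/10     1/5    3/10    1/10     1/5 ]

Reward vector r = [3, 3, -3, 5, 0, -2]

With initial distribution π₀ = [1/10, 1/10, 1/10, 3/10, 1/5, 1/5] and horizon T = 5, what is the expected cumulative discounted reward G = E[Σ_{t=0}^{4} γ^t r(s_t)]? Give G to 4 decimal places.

G = 3.5220

t=0: π = [0.1000, 0.1000, 0.1000, 0.3000, 0.2000, 0.2000], E[r] = 1.4000, γ^t·E[r] = 1.400000, running G = 1.400000
t=1: π = [0.1300, 0.1400, 0.1400, 0.2400, 0.1600, 0.1900], E[r] = 1.2100, γ^t·E[r] = 0.847000, running G = 2.247000
t=2: π = [0.1290, 0.1380, 0.1460, 0.2400, 0.1600, 0.1870], E[r] = 1.1890, γ^t·E[r] = 0.582610, running G = 2.829610
t=3: π = [0.1289, 0.1378, 0.1454, 0.2396, 0.1612, 0.1871], E[r] = 1.1877, γ^t·E[r] = 0.407381, running G = 3.236991
t=4: π = [0.1290, 0.1377, 0.1454, 0.2394, 0.1613, 0.1871], E[r] = 1.1871, γ^t·E[r] = 0.285020, running G = 3.522011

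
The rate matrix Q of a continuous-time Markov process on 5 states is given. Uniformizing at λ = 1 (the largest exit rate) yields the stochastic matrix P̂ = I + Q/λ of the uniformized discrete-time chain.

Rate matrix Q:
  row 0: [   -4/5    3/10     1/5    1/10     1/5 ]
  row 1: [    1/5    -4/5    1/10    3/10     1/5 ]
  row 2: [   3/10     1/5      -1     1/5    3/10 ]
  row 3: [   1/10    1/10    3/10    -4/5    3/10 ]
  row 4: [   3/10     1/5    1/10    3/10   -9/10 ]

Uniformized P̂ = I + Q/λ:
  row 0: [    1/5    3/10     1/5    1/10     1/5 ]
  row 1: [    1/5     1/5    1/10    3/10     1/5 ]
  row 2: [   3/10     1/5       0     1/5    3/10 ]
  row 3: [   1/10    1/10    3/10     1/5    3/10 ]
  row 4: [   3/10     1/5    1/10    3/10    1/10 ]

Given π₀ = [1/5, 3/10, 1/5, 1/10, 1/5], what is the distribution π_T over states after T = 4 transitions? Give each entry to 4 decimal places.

π = [0.2145, 0.1995, 0.1507, 0.2200, 0.2153]

t=0: π = [0.2000, 0.3000, 0.2000, 0.1000, 0.2000]
t=1: π = [0.2300, 0.2100, 0.1200, 0.2300, 0.2100]
t=2: π = [0.2100, 0.2000, 0.1570, 0.2190, 0.2140]
t=3: π = [0.2152, 0.1991, 0.1491, 0.2204, 0.2162]
t=4: π = [0.2145, 0.1995, 0.1507, 0.2200, 0.2153]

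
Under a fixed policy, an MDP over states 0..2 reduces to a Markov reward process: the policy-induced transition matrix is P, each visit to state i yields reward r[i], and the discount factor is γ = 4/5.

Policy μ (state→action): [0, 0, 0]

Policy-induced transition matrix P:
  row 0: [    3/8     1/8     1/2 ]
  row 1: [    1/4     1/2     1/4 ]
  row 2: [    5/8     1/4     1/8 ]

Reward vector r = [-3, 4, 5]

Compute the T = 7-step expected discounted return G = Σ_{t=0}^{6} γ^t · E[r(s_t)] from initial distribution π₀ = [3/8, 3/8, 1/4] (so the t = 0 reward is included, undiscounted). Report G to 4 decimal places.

G = 5.8634

t=0: π = [0.3750, 0.3750, 0.2500], E[r] = 1.6250, γ^t·E[r] = 1.625000, running G = 1.625000
t=1: π = [0.3906, 0.2969, 0.3125], E[r] = 1.5781, γ^t·E[r] = 1.262500, running G = 2.887500
t=2: π = [0.4160, 0.2754, 0.3086], E[r] = 1.3965, γ^t·E[r] = 0.893750, running G = 3.781250
t=3: π = [0.4177, 0.2668, 0.3154], E[r] = 1.3914, γ^t·E[r] = 0.712375, running G = 4.493625
t=4: π = [0.4205, 0.2645, 0.3150], E[r] = 1.3715, γ^t·E[r] = 0.561763, running G = 5.055388
t=5: π = [0.4207, 0.2636, 0.3158], E[r] = 1.3709, γ^t·E[r] = 0.449226, running G = 5.504614
t=6: π = [0.4210, 0.2633, 0.3157], E[r] = 1.3688, γ^t·E[r] = 0.358811, running G = 5.863425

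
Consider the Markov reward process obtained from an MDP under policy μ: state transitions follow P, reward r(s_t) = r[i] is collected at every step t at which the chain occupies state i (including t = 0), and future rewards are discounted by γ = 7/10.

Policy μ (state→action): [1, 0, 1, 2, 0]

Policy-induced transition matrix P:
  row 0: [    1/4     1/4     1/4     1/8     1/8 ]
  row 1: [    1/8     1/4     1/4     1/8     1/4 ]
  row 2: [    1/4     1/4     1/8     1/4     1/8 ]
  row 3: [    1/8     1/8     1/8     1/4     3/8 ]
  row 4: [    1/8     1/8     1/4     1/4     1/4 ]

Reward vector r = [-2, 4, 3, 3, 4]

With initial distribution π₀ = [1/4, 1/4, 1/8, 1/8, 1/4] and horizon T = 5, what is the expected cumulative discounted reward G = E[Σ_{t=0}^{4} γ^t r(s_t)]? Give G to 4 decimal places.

t=0: π = [0.2500, 0.2500, 0.1250, 0.1250, 0.2500], E[r] = 2.2500, γ^t·E[r] = 2.250000, running G = 2.250000
t=1: π = [0.1719, 0.2031, 0.2188, 0.1875, 0.2188], E[r] = 2.5625, γ^t·E[r] = 1.793750, running G = 4.043750
t=2: π = [0.1738, 0.1992, 0.1992, 0.2031, 0.2246], E[r] = 2.5547, γ^t·E[r] = 1.251797, running G = 5.295547
t=3: π = [0.1716, 0.1965, 0.1997, 0.2034, 0.2288], E[r] = 2.5671, γ^t·E[r] = 0.880529, running G = 6.176075
t=4: π = [0.1714, 0.1960, 0.1996, 0.2040, 0.2290], E[r] = 2.5679, γ^t·E[r] = 0.616553, running G = 6.792629

G = 6.7926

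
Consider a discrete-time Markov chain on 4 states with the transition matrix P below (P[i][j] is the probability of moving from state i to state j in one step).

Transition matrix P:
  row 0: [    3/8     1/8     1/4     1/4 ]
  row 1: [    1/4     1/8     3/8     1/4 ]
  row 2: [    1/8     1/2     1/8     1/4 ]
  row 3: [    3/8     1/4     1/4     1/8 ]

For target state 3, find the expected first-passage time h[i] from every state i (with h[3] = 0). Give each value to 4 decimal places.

First-step conditioning: h[3] = 0; for i ≠ 3, h[i] = 1 + Σ_k P[i][k]·h[k].
  h[0] = 1 + 3/8·h[0] + 1/8·h[1] + 1/4·h[2]
  h[1] = 1 + 1/4·h[0] + 1/8·h[1] + 3/8·h[2]
  h[2] = 1 + 1/8·h[0] + 1/2·h[1] + 1/8·h[2]
Solving the 3×3 linear system over states ≠ 3 gives exactly h = [4, 4, 4, 0] (h[3] = 0 is the target).

h = [4.0000, 4.0000, 4.0000, 0.0000]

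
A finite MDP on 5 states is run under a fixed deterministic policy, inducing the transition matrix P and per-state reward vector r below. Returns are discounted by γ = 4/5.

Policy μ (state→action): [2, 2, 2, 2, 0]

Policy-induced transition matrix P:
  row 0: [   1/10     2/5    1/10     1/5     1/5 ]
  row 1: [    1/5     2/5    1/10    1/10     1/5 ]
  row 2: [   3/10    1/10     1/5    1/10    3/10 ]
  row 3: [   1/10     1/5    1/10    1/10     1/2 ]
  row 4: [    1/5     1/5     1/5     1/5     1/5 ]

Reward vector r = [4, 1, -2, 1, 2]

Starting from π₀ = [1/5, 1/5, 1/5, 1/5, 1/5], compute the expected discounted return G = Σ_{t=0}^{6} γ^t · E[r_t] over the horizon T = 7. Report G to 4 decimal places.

G = 5.2901

t=0: π = [0.2000, 0.2000, 0.2000, 0.2000, 0.2000], E[r] = 1.2000, γ^t·E[r] = 1.200000, running G = 1.200000
t=1: π = [0.1800, 0.2600, 0.1400, 0.1400, 0.2800], E[r] = 1.4000, γ^t·E[r] = 1.120000, running G = 2.320000
t=2: π = [0.1820, 0.2740, 0.1420, 0.1460, 0.2560], E[r] = 1.3760, γ^t·E[r] = 0.880640, running G = 3.200640
t=3: π = [0.1814, 0.2770, 0.1398, 0.1438, 0.2580], E[r] = 1.3828, γ^t·E[r] = 0.707994, running G = 3.908634
t=4: π = [0.1815, 0.2777, 0.1398, 0.1439, 0.2571], E[r] = 1.3822, γ^t·E[r] = 0.566133, running G = 4.474766
t=5: π = [0.1814, 0.2779, 0.1397, 0.1439, 0.2572], E[r] = 1.3824, γ^t·E[r] = 0.452986, running G = 4.927752
t=6: π = [0.1814, 0.2779, 0.1397, 0.1439, 0.2571], E[r] = 1.3824, γ^t·E[r] = 0.362385, running G = 5.290138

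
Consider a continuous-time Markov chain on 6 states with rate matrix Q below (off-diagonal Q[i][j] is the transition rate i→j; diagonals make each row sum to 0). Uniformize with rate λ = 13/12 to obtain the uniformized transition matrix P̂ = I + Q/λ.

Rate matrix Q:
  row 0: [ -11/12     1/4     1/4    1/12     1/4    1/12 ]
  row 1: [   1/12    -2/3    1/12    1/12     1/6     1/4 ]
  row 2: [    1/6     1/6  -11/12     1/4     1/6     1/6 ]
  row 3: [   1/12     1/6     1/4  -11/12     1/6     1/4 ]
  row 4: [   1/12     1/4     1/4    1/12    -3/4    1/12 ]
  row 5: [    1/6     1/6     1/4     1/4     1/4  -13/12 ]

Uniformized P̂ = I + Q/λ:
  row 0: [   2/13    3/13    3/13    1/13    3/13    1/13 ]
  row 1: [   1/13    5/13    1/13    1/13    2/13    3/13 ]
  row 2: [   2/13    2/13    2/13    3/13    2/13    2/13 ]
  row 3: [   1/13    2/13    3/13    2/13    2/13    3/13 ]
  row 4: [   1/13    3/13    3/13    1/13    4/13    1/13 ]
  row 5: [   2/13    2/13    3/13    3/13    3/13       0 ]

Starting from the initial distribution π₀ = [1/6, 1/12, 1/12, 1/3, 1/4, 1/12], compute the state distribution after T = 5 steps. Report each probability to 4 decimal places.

t=0: π = [0.1667, 0.0833, 0.0833, 0.3333, 0.2500, 0.0833]
t=1: π = [0.1026, 0.2051, 0.2115, 0.1282, 0.2115, 0.1410]
t=2: π = [0.1119, 0.2253, 0.1829, 0.1410, 0.2051, 0.1336]
t=3: π = [0.1099, 0.2302, 0.1820, 0.1365, 0.2043, 0.1371]
t=4: π = [0.1099, 0.2311, 0.1813, 0.1365, 0.2043, 0.1368]
t=5: π = [0.1099, 0.2314, 0.1813, 0.1364, 0.2043, 0.1369]

π = [0.1099, 0.2314, 0.1813, 0.1364, 0.2043, 0.1369]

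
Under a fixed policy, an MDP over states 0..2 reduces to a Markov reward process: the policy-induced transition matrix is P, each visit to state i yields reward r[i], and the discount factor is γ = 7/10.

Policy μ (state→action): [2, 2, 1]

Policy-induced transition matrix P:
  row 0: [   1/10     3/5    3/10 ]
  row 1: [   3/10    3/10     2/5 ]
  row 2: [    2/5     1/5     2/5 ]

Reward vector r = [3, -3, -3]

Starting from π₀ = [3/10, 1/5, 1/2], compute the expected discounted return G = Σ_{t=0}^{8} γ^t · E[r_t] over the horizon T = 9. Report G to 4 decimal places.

t=0: π = [0.3000, 0.2000, 0.5000], E[r] = -1.2000, γ^t·E[r] = -1.200000, running G = -1.200000
t=1: π = [0.2900, 0.3400, 0.3700], E[r] = -1.2600, γ^t·E[r] = -0.882000, running G = -2.082000
t=2: π = [0.2790, 0.3500, 0.3710], E[r] = -1.3260, γ^t·E[r] = -0.649740, running G = -2.731740
t=3: π = [0.2813, 0.3466, 0.3721], E[r] = -1.3122, γ^t·E[r] = -0.450085, running G = -3.181825
t=4: π = [0.2810, 0.3472, 0.3719], E[r] = -1.3143, γ^t·E[r] = -0.315563, running G = -3.497388
t=5: π = [0.2810, 0.3471, 0.3719], E[r] = -1.3140, γ^t·E[r] = -0.220847, running G = -3.718235
t=6: π = [0.2810, 0.3471, 0.3719], E[r] = -1.3141, γ^t·E[r] = -0.154597, running G = -3.872832
t=7: π = [0.2810, 0.3471, 0.3719], E[r] = -1.3140, γ^t·E[r] = -0.108218, running G = -3.981050
t=8: π = [0.2810, 0.3471, 0.3719], E[r] = -1.3140, γ^t·E[r] = -0.075752, running G = -4.056802

G = -4.0568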